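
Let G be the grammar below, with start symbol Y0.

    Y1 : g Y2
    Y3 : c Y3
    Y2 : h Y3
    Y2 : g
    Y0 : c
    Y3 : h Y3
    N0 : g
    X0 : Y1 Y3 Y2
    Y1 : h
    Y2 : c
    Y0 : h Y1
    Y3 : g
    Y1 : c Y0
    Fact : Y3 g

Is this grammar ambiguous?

Unambiguous

(N0, X0, Fact are unreachable from Y0, so their rules don't affect L(Y0).) Each reachable nonterminal has at most one production per leading terminal, and all productions are right-linear; the derivation is determined token-by-token.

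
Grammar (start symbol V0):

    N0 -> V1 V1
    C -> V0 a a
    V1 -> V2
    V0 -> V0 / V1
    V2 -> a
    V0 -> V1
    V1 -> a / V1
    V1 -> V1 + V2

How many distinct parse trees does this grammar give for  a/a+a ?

3

Parse trees for a/a+a:
  [V0 [V0 [V1 [V2 a]]] / [V1 [V1 [V2 a]] + [V2 a]]]
  [V0 [V1 a / [V1 [V1 [V2 a]] + [V2 a]]]]
  [V0 [V1 [V1 a / [V1 [V2 a]]] + [V2 a]]]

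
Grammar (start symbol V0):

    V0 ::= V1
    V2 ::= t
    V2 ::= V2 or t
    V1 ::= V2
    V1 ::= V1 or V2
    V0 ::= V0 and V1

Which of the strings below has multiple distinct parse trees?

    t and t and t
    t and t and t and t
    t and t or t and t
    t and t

t and t or t and t

t and t and t: 1 tree
t and t and t and t: 1 tree
t and t or t and t: 2 trees
t and t: 1 tree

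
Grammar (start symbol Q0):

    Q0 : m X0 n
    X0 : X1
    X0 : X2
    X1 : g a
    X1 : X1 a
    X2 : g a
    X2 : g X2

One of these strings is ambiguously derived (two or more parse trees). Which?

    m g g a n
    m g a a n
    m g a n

m g g a n: 1 tree
m g a a n: 1 tree
m g a n: 2 trees

m g a n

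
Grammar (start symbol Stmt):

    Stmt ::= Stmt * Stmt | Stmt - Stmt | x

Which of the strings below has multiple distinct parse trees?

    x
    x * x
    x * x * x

x * x * x

x: 1 tree
x * x: 1 tree
x * x * x: 2 trees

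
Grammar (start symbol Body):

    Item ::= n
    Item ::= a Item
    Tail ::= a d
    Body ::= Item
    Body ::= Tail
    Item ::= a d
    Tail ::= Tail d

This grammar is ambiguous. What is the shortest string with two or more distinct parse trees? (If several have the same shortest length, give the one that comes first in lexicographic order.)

length 1: no string has ≥2 trees
length 2: a d has 2 parse trees

Two derivations of a d:
  Body ⇒ Item ⇒ a d
  Body ⇒ Tail ⇒ a d

a d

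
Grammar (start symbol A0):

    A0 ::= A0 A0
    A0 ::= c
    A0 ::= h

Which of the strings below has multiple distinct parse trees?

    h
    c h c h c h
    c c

h: 1 tree
c h c h c h: 42 trees
c c: 1 tree

c h c h c h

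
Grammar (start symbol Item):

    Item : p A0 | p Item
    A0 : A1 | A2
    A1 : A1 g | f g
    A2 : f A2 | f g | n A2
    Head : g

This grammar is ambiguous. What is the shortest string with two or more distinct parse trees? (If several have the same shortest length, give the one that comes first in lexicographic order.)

p f g

length 3: p f g has 2 parse trees

Two derivations of p f g:
  Item ⇒ p A0 ⇒ p A1 ⇒ p f g
  Item ⇒ p A0 ⇒ p A2 ⇒ p f g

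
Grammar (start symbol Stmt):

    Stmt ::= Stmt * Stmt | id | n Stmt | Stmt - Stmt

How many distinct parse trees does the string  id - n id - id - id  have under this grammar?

Parse trees for id - n id - id - id (showing first 6 of 9):
  [Stmt [Stmt id] - [Stmt n [Stmt [Stmt id] - [Stmt [Stmt id] - [Stmt id]]]]]
  [Stmt [Stmt id] - [Stmt n [Stmt [Stmt [Stmt id] - [Stmt id]] - [Stmt id]]]]
  [Stmt [Stmt id] - [Stmt [Stmt n [Stmt id]] - [Stmt [Stmt id] - [Stmt id]]]]
  [Stmt [Stmt id] - [Stmt [Stmt n [Stmt [Stmt id] - [Stmt id]]] - [Stmt id]]]
  [Stmt [Stmt id] - [Stmt [Stmt [Stmt n [Stmt id]] - [Stmt id]] - [Stmt id]]]
  [Stmt [Stmt [Stmt id] - [Stmt n [Stmt id]]] - [Stmt [Stmt id] - [Stmt id]]]

9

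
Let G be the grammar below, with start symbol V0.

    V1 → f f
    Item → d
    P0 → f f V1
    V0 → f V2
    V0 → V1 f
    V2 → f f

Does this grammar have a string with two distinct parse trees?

Witness: f f f

Derivation 1: V0 ⇒ f V2 ⇒ f f f
Derivation 2: V0 ⇒ V1 f ⇒ f f f

Two distinct leftmost derivations for the same string.

Ambiguous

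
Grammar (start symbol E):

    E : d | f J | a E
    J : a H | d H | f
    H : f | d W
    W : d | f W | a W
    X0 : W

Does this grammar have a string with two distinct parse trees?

(X0 is unreachable from E, so its rules don't affect L(E).) The reachable rules are right-linear with at most one rule per (nonterminal, next-terminal) pair. Each input token forces the next rule, so parsing is deterministic.

Unambiguous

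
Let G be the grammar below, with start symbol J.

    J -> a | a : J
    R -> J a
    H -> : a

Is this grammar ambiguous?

(R, H are unreachable from J, so their rules don't affect L(J).) Right-recursive list with a separator: after each atom, whether the separator follows determines the rule. One parse per string.

Unambiguous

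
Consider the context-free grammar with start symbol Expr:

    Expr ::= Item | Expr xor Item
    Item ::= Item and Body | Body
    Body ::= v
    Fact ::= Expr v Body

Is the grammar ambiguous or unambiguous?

Only Expr, Item, Body are reachable from Expr; ignoring the rest: This is a standard precedence ladder (Expr over Item over Body), with each level left-recursive on its own operator ('xor' at Expr, 'and' at Item). That structure is LR(1), hence unambiguous.

Unambiguous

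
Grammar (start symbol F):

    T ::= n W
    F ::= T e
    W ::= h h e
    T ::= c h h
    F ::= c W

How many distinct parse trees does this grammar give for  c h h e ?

2

Parse trees for c h h e:
  [F [T c h h] e]
  [F c [W h h e]]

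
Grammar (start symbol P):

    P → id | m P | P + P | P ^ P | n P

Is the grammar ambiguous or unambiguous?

Ambiguous

Witness: m id + id

Derivation 1: P ⇒ m P ⇒ m P + P ⇒ m id + P ⇒ m id + id
Derivation 2: P ⇒ P + P ⇒ m P + P ⇒ m id + P ⇒ m id + id

Two distinct leftmost derivations for the same string.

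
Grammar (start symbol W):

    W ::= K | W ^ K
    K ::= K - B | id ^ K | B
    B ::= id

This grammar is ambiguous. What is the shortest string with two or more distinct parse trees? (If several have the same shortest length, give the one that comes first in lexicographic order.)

length 1: no string has ≥2 trees
length 3: id ^ id has 2 parse trees

Two derivations of id ^ id:
  W ⇒ K ⇒ id ^ K ⇒ id ^ B ⇒ id ^ id
  W ⇒ W ^ K ⇒ K ^ K ⇒ B ^ K ⇒ id ^ K ⇒ id ^ B ⇒ id ^ id

id ^ id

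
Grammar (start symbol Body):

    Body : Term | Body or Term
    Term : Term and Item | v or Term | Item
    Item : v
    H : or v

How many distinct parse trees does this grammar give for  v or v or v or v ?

Parse trees for v or v or v or v:
  [Body [Term v or [Term v or [Term v or [Term [Item v]]]]]]
  [Body [Body [Term [Item v]]] or [Term v or [Term v or [Term [Item v]]]]]
  [Body [Body [Term v or [Term [Item v]]]] or [Term v or [Term [Item v]]]]
  [Body [Body [Body [Term [Item v]]] or [Term [Item v]]] or [Term v or [Term [Item v]]]]
  [Body [Body [Term v or [Term v or [Term [Item v]]]]] or [Term [Item v]]]
  [Body [Body [Body [Term [Item v]]] or [Term v or [Term [Item v]]]] or [Term [Item v]]]
  [Body [Body [Body [Term v or [Term [Item v]]]] or [Term [Item v]]] or [Term [Item v]]]
  [Body [Body [Body [Body [Term [Item v]]] or [Term [Item v]]] or [Term [Item v]]] or [Term [Item v]]]

8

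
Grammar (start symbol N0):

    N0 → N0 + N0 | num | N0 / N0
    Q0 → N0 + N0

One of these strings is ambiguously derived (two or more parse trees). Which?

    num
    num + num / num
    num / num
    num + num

num + num / num

num: 1 tree
num + num / num: 2 trees
num / num: 1 tree
num + num: 1 tree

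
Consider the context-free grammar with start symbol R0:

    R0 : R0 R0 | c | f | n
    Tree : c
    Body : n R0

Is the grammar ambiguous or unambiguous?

Witness: c c c

Derivation 1: R0 ⇒ R0 R0 ⇒ R0 R0 R0 ⇒ c R0 R0 ⇒ c c R0 ⇒ c c c
Derivation 2: R0 ⇒ R0 R0 ⇒ c R0 ⇒ c R0 R0 ⇒ c c R0 ⇒ c c c

Two distinct leftmost derivations for the same string.

Ambiguous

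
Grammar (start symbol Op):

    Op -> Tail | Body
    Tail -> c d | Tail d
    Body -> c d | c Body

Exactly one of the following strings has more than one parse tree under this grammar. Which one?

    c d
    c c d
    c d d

c d: 2 trees
c c d: 1 tree
c d d: 1 tree

c d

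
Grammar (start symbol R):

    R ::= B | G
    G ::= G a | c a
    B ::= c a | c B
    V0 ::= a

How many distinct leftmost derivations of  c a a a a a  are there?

1

Parse trees for c a a a a a:
  [R [G [G [G [G [G c a] a] a] a] a]]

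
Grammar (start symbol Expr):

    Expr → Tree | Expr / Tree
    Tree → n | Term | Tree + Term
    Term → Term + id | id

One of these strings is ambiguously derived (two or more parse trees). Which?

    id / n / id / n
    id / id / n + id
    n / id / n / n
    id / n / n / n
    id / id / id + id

id / n / id / n: 1 tree
id / id / n + id: 1 tree
n / id / n / n: 1 tree
id / n / n / n: 1 tree
id / id / id + id: 2 trees

id / id / id + id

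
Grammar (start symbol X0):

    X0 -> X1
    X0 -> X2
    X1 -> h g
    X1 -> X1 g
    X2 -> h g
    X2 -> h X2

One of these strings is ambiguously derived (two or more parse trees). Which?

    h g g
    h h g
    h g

h g

h g g: 1 tree
h h g: 1 tree
h g: 2 trees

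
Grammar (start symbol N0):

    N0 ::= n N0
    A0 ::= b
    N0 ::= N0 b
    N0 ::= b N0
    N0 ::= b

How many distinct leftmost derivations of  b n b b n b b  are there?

Parse trees for b n b b n b b:
  [N0 [N0 b [N0 n [N0 b [N0 b [N0 n [N0 b]]]]]] b]
  [N0 b [N0 n [N0 [N0 b [N0 b [N0 n [N0 b]]]] b]]]
  [N0 b [N0 n [N0 b [N0 [N0 b [N0 n [N0 b]]] b]]]]
  [N0 b [N0 n [N0 b [N0 b [N0 n [N0 [N0 b] b]]]]]]
  [N0 b [N0 n [N0 b [N0 b [N0 n [N0 b [N0 b]]]]]]]
  [N0 b [N0 n [N0 b [N0 b [N0 [N0 n [N0 b]] b]]]]]
  [N0 b [N0 [N0 n [N0 b [N0 b [N0 n [N0 b]]]]] b]]

7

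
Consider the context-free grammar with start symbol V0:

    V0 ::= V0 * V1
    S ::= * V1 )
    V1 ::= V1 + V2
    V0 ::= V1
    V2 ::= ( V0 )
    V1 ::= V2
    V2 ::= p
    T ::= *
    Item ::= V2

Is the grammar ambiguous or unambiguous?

Unambiguous

(Item, S, T are unreachable from V0, so their rules don't affect L(V0).) The grammar is stratified — V0 handles '*' (left-recursive), V1 handles '+', V2 atoms. Each operator has a fixed associativity and precedence level, so every string has one parse.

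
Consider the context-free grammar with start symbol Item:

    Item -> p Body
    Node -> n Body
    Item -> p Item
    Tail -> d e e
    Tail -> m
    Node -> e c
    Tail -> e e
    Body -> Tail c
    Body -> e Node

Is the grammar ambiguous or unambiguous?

Witness: p e e c

Derivation 1: Item ⇒ p Body ⇒ p Tail c ⇒ p e e c
Derivation 2: Item ⇒ p Body ⇒ p e Node ⇒ p e e c

Two distinct leftmost derivations for the same string.

Ambiguous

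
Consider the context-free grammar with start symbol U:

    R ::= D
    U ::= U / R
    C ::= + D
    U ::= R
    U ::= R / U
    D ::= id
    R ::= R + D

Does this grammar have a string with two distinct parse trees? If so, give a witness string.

Witness: id / id

Derivation 1: U ⇒ U / R ⇒ R / R ⇒ D / R ⇒ id / R ⇒ id / D ⇒ id / id
Derivation 2: U ⇒ R / U ⇒ D / U ⇒ id / U ⇒ id / R ⇒ id / D ⇒ id / id

Two distinct leftmost derivations for the same string.

Ambiguous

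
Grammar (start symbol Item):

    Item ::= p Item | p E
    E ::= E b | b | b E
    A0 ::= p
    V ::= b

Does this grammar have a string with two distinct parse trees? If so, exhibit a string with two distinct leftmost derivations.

Ambiguous

Witness: p b b

Derivation 1: Item ⇒ p E ⇒ p E b ⇒ p b b
Derivation 2: Item ⇒ p E ⇒ p b E ⇒ p b b

Two distinct leftmost derivations for the same string.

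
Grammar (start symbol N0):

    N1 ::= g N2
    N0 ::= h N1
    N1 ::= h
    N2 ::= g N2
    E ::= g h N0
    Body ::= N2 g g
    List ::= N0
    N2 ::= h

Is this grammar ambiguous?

Only N0, N1, N2 are reachable from N0; ignoring the rest: Each reachable nonterminal has at most one production per leading terminal, and all productions are right-linear; the derivation is determined token-by-token.

Unambiguous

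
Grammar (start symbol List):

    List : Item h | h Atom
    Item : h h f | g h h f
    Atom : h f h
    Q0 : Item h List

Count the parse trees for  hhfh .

2

Parse trees for hhfh:
  [List [Item h h f] h]
  [List h [Atom h f h]]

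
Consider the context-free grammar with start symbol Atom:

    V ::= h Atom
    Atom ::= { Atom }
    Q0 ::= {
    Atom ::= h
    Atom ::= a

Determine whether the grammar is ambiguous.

Only Atom is reachable from Atom; ignoring the rest: Each string is a nest of matched brackets around a single atom. An opening bracket forces the recursive rule; an atom forces the base rule.

Unambiguous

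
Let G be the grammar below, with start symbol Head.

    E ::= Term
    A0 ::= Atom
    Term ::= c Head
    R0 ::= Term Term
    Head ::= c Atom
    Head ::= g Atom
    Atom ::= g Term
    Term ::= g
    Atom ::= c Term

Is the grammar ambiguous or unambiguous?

(R0, E, A0 are unreachable from Head, so their rules don't affect L(Head).) Restricted to the reachable nonterminals, every rule has the form A → t or A → t B, and no two rules for the same A share a first terminal. The grammar encodes a DFA — one run per string.

Unambiguous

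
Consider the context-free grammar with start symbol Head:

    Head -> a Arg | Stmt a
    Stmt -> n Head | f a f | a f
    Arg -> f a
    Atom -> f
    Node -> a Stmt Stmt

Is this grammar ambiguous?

Ambiguous

Witness: a f a

Derivation 1: Head ⇒ a Arg ⇒ a f a
Derivation 2: Head ⇒ Stmt a ⇒ a f a

Two distinct leftmost derivations for the same string.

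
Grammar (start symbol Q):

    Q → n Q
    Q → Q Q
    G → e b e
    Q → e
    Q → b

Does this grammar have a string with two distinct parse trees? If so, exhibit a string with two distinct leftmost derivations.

Witness: b b b

Derivation 1: Q ⇒ Q Q ⇒ Q Q Q ⇒ b Q Q ⇒ b b Q ⇒ b b b
Derivation 2: Q ⇒ Q Q ⇒ b Q ⇒ b Q Q ⇒ b b Q ⇒ b b b

Two distinct leftmost derivations for the same string.

Ambiguous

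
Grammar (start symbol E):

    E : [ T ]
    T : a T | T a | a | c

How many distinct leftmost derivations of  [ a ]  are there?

Parse trees for [ a ]:
  [E [ [T a] ]]

1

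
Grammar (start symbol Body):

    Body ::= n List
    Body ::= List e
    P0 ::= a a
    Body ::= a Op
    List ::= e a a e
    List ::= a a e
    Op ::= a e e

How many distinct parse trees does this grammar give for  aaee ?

2

Parse trees for aaee:
  [Body [List a a e] e]
  [Body a [Op a e e]]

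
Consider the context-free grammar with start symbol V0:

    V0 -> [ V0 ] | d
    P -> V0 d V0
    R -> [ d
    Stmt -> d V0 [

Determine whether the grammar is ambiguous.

Unambiguous

(P, R, Stmt are unreachable from V0, so their rules don't affect L(V0).) Each string is a nest of matched brackets around a single atom. An opening bracket forces the recursive rule; an atom forces the base rule.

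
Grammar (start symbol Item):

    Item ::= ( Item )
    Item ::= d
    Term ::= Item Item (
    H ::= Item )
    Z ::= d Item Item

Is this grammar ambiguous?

Only Item is reachable from Item; ignoring the rest: L(Item) is { openⁿ atom closeⁿ : n ≥ 0 }. The bracket depth fixes n, and the derivation is forced at every step.

Unambiguous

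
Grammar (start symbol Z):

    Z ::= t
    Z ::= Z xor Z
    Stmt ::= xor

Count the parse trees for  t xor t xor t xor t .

Parse trees for t xor t xor t xor t:
  [Z [Z t] xor [Z [Z t] xor [Z [Z t] xor [Z t]]]]
  [Z [Z t] xor [Z [Z [Z t] xor [Z t]] xor [Z t]]]
  [Z [Z [Z t] xor [Z t]] xor [Z [Z t] xor [Z t]]]
  [Z [Z [Z t] xor [Z [Z t] xor [Z t]]] xor [Z t]]
  [Z [Z [Z [Z t] xor [Z t]] xor [Z t]] xor [Z t]]

5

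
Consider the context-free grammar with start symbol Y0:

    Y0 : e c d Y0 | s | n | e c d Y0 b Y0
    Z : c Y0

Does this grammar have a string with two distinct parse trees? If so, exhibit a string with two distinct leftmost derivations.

Witness: e c d e c d n b n

Derivation 1: Y0 ⇒ e c d Y0 ⇒ e c d e c d Y0 b Y0 ⇒ e c d e c d n b Y0 ⇒ e c d e c d n b n
Derivation 2: Y0 ⇒ e c d Y0 b Y0 ⇒ e c d e c d Y0 b Y0 ⇒ e c d e c d n b Y0 ⇒ e c d e c d n b n

Two distinct leftmost derivations for the same string.

Ambiguous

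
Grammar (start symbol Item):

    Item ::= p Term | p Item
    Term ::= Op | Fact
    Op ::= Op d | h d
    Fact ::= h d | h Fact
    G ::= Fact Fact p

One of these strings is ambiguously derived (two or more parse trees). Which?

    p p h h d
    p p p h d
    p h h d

p p h h d: 1 tree
p p p h d: 2 trees
p h h d: 1 tree

p p p h d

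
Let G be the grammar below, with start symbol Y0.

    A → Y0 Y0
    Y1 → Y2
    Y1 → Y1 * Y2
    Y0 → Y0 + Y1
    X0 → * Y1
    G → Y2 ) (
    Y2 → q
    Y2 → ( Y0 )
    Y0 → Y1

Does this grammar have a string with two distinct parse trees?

Unambiguous

(A, G, X0 are unreachable from Y0, so their rules don't affect L(Y0).) This is a standard precedence ladder (Y0 over Y1 over Y2), with each level left-recursive on its own operator ('+' at Y0, '*' at Y1). That structure is LR(1), hence unambiguous.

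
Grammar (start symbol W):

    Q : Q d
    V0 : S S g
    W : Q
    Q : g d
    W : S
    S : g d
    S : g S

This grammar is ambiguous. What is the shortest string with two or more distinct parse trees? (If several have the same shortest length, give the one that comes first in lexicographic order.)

length 2: g d has 2 parse trees

Two derivations of g d:
  W ⇒ Q ⇒ g d
  W ⇒ S ⇒ g d

g d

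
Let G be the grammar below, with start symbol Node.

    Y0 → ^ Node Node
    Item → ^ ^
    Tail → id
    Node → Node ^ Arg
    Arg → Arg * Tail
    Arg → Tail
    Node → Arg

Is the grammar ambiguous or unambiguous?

Unambiguous

(Item, Y0 are unreachable from Node, so their rules don't affect L(Node).) The grammar is stratified — Node handles '^' (left-recursive), Arg handles '*', Tail atoms. Each operator has a fixed associativity and precedence level, so every string has one parse.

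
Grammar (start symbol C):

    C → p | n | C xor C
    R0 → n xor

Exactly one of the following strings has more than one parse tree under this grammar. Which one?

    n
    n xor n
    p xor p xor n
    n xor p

n: 1 tree
n xor n: 1 tree
p xor p xor n: 2 trees
n xor p: 1 tree

p xor p xor n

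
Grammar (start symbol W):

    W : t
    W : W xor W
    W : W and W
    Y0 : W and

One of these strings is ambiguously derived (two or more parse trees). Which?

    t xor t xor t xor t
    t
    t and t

t xor t xor t xor t

t xor t xor t xor t: 5 trees
t: 1 tree
t and t: 1 tree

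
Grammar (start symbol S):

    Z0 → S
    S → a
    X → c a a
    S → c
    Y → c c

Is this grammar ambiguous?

(Z0, X, Y are unreachable from S, so their rules don't affect L(S).) Each reachable nonterminal has at most one production per leading terminal, and all productions are right-linear; the derivation is determined token-by-token.

Unambiguous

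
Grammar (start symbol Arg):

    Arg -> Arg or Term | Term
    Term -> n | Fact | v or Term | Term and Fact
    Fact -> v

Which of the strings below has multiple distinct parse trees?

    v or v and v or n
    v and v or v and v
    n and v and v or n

v or v and v or n: 3 trees
v and v or v and v: 1 tree
n and v and v or n: 1 tree

v or v and v or n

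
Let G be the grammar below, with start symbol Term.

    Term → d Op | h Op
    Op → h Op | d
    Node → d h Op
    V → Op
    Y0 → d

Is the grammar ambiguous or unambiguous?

Only Term, Op are reachable from Term; ignoring the rest: Each reachable nonterminal has at most one production per leading terminal, and all productions are right-linear; the derivation is determined token-by-token.

Unambiguous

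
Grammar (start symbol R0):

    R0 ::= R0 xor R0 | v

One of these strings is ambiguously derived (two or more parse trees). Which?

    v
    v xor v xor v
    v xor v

v xor v xor v

v: 1 tree
v xor v xor v: 2 trees
v xor v: 1 tree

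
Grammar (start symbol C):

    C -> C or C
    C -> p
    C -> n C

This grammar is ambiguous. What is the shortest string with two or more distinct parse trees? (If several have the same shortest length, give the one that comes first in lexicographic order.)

n p or p

length 1: no string has ≥2 trees
length 2: no string has ≥2 trees
length 3: no string has ≥2 trees
length 4: n p or p has 2 parse trees

Two derivations of n p or p:
  C ⇒ C or C ⇒ n C or C ⇒ n p or C ⇒ n p or p
  C ⇒ n C ⇒ n C or C ⇒ n p or C ⇒ n p or p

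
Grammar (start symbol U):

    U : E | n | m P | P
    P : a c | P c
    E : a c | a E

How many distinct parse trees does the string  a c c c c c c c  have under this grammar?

1

Parse trees for a c c c c c c c:
  [U [P [P [P [P [P [P [P a c] c] c] c] c] c] c]]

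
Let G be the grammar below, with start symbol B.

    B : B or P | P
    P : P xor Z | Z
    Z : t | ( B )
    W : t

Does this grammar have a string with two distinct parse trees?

(W is unreachable from B, so its rules don't affect L(B).) This is a standard precedence ladder (B over P over Z), with each level left-recursive on its own operator ('or' at B, 'xor' at P). That structure is LR(1), hence unambiguous.

Unambiguous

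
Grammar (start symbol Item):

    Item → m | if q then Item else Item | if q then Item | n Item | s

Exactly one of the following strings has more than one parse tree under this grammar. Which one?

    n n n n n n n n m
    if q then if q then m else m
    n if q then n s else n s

if q then if q then m else m

n n n n n n n n m: 1 tree
if q then if q then m else m: 2 trees
n if q then n s else n s: 1 tree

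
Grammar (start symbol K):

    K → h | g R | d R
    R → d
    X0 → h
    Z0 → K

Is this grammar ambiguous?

Unambiguous

Only K, R are reachable from K; ignoring the rest: Restricted to the reachable nonterminals, every rule has the form A → t or A → t B, and no two rules for the same A share a first terminal. The grammar encodes a DFA — one run per string.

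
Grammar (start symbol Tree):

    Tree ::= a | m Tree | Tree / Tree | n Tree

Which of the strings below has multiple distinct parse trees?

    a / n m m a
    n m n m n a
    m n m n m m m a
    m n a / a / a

a / n m m a: 1 tree
n m n m n a: 1 tree
m n m n m m m a: 1 tree
m n a / a / a: 9 trees

m n a / a / a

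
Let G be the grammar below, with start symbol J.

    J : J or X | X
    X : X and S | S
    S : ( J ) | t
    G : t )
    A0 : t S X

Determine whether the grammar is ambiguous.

Unambiguous

(G, A0 are unreachable from J, so their rules don't affect L(J).) This is a standard precedence ladder (J over X over S), with each level left-recursive on its own operator ('or' at J, 'and' at X). That structure is LR(1), hence unambiguous.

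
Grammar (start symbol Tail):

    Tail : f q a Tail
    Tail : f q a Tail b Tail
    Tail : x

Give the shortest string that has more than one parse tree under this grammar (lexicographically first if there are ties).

length 1: no string has ≥2 trees
length 4: no string has ≥2 trees
length 6: no string has ≥2 trees
length 7: no string has ≥2 trees
length 9: f q a f q a x b x has 2 parse trees

Two derivations of f q a f q a x b x:
  Tail ⇒ f q a Tail ⇒ f q a f q a Tail b Tail ⇒ f q a f q a x b Tail ⇒ f q a f q a x b x
  Tail ⇒ f q a Tail b Tail ⇒ f q a f q a Tail b Tail ⇒ f q a f q a x b Tail ⇒ f q a f q a x b x

f q a f q a x b x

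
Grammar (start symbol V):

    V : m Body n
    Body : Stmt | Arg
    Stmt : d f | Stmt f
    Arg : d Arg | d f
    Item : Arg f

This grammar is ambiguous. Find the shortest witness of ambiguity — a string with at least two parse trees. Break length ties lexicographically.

length 4: m d f n has 2 parse trees

Two derivations of m d f n:
  V ⇒ m Body n ⇒ m Stmt n ⇒ m d f n
  V ⇒ m Body n ⇒ m Arg n ⇒ m d f n

m d f n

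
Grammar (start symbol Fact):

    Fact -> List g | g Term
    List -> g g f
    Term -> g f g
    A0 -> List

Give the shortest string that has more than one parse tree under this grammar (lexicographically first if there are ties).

length 4: g g f g has 2 parse trees

Two derivations of g g f g:
  Fact ⇒ List g ⇒ g g f g
  Fact ⇒ g Term ⇒ g g f g

g g f g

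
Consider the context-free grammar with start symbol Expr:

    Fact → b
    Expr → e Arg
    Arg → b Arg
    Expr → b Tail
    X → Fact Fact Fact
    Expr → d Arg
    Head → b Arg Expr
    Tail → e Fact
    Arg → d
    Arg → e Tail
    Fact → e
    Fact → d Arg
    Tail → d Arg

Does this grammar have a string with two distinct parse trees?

Unambiguous

Only Expr, Tail, Fact, Arg are reachable from Expr; ignoring the rest: Restricted to the reachable nonterminals, every rule has the form A → t or A → t B, and no two rules for the same A share a first terminal. The grammar encodes a DFA — one run per string.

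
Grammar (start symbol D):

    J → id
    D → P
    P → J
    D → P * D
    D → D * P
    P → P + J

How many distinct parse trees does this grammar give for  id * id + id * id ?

4

Parse trees for id * id + id * id:
  [D [P [J id]] * [D [P [P [J id]] + [J id]] * [D [P [J id]]]]]
  [D [P [J id]] * [D [D [P [P [J id]] + [J id]]] * [P [J id]]]]
  [D [D [P [J id]] * [D [P [P [J id]] + [J id]]]] * [P [J id]]]
  [D [D [D [P [J id]]] * [P [P [J id]] + [J id]]] * [P [J id]]]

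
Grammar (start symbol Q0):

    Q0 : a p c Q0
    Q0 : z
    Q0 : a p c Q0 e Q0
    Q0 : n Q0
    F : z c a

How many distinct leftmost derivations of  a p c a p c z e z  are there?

Parse trees for a p c a p c z e z:
  [Q0 a p c [Q0 a p c [Q0 z] e [Q0 z]]]
  [Q0 a p c [Q0 a p c [Q0 z]] e [Q0 z]]

2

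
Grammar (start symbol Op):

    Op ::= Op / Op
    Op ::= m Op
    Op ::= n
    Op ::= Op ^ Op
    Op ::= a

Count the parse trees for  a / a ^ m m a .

Parse trees for a / a ^ m m a:
  [Op [Op a] / [Op [Op a] ^ [Op m [Op m [Op a]]]]]
  [Op [Op [Op a] / [Op a]] ^ [Op m [Op m [Op a]]]]

2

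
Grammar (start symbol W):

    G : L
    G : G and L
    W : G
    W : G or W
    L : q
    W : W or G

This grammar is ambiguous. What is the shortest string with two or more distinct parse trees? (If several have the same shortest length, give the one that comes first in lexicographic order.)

q or q

length 1: no string has ≥2 trees
length 3: q or q has 2 parse trees

Two derivations of q or q:
  W ⇒ G or W ⇒ L or W ⇒ q or W ⇒ q or G ⇒ q or L ⇒ q or q
  W ⇒ W or G ⇒ G or G ⇒ L or G ⇒ q or G ⇒ q or L ⇒ q or q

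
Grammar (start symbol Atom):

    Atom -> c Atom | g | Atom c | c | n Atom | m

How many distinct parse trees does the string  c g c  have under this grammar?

2

Parse trees for c g c:
  [Atom c [Atom [Atom g] c]]
  [Atom [Atom c [Atom g]] c]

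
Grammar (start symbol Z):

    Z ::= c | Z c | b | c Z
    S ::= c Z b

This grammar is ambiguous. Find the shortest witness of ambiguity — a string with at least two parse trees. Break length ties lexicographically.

length 1: no string has ≥2 trees
length 2: c c has 2 parse trees

Two derivations of c c:
  Z ⇒ Z c ⇒ c c
  Z ⇒ c Z ⇒ c c

c c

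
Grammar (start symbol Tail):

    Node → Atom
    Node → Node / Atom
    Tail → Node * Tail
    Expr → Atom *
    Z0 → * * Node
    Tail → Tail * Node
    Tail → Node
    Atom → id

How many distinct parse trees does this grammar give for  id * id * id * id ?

8

Parse trees for id * id * id * id:
  [Tail [Node [Atom id]] * [Tail [Node [Atom id]] * [Tail [Node [Atom id]] * [Tail [Node [Atom id]]]]]]
  [Tail [Node [Atom id]] * [Tail [Node [Atom id]] * [Tail [Tail [Node [Atom id]]] * [Node [Atom id]]]]]
  [Tail [Node [Atom id]] * [Tail [Tail [Node [Atom id]] * [Tail [Node [Atom id]]]] * [Node [Atom id]]]]
  [Tail [Node [Atom id]] * [Tail [Tail [Tail [Node [Atom id]]] * [Node [Atom id]]] * [Node [Atom id]]]]
  [Tail [Tail [Node [Atom id]] * [Tail [Node [Atom id]] * [Tail [Node [Atom id]]]]] * [Node [Atom id]]]
  [Tail [Tail [Node [Atom id]] * [Tail [Tail [Node [Atom id]]] * [Node [Atom id]]]] * [Node [Atom id]]]
  [Tail [Tail [Tail [Node [Atom id]] * [Tail [Node [Atom id]]]] * [Node [Atom id]]] * [Node [Atom id]]]
  [Tail [Tail [Tail [Tail [Node [Atom id]]] * [Node [Atom id]]] * [Node [Atom id]]] * [Node [Atom id]]]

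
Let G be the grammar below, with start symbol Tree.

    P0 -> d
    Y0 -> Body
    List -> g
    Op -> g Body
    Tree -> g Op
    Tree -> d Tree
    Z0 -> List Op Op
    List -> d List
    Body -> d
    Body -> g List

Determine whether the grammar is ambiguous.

(P0, Z0, Y0 are unreachable from Tree, so their rules don't affect L(Tree).) The reachable rules are right-linear with at most one rule per (nonterminal, next-terminal) pair. Each input token forces the next rule, so parsing is deterministic.

Unambiguous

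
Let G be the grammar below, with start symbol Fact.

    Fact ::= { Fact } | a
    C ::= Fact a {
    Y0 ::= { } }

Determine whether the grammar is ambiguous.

(C, Y0 are unreachable from Fact, so their rules don't affect L(Fact).) L(Fact) is { openⁿ atom closeⁿ : n ≥ 0 }. The bracket depth fixes n, and the derivation is forced at every step.

Unambiguous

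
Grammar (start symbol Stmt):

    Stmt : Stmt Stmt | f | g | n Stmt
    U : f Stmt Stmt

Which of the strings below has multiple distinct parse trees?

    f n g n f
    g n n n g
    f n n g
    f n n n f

f n g n f: 3 trees
g n n n g: 1 tree
f n n g: 1 tree
f n n n f: 1 tree

f n g n f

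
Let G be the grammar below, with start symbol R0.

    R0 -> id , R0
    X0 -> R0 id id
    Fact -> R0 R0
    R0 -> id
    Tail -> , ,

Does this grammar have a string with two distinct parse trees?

(X0, Fact, Tail are unreachable from R0, so their rules don't affect L(R0).) The reachable grammar is A → atom sep A | atom. Each atom is followed by either the separator (recurse) or end-of-string (stop) — no choice point.

Unambiguous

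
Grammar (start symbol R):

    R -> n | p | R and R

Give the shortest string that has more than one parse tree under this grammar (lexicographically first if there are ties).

n and n and n

length 1: no string has ≥2 trees
length 3: no string has ≥2 trees
length 5: n and n and n has 2 parse trees

Two derivations of n and n and n:
  R ⇒ R and R ⇒ n and R ⇒ n and R and R ⇒ n and n and R ⇒ n and n and n
  R ⇒ R and R ⇒ R and R and R ⇒ n and R and R ⇒ n and n and R ⇒ n and n and n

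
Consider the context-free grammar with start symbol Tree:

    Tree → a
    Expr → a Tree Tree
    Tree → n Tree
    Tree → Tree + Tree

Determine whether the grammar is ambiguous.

Ambiguous

Witness: n a + a

Derivation 1: Tree ⇒ n Tree ⇒ n Tree + Tree ⇒ n a + Tree ⇒ n a + a
Derivation 2: Tree ⇒ Tree + Tree ⇒ n Tree + Tree ⇒ n a + Tree ⇒ n a + a

Two distinct leftmost derivations for the same string.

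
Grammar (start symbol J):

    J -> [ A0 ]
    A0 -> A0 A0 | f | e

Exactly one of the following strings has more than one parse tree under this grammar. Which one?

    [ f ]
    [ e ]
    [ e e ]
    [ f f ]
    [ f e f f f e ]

[ f e f f f e ]

[ f ]: 1 tree
[ e ]: 1 tree
[ e e ]: 1 tree
[ f f ]: 1 tree
[ f e f f f e ]: 42 trees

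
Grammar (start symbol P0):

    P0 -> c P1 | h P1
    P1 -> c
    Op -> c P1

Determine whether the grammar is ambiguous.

Unambiguous

(Op is unreachable from P0, so its rules don't affect L(P0).) The reachable rules are right-linear with at most one rule per (nonterminal, next-terminal) pair. Each input token forces the next rule, so parsing is deterministic.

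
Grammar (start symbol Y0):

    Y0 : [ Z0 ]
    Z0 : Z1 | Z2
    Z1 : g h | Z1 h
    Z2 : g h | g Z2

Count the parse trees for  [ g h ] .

Parse trees for [ g h ]:
  [Y0 [ [Z0 [Z1 g h]] ]]
  [Y0 [ [Z0 [Z2 g h]] ]]

2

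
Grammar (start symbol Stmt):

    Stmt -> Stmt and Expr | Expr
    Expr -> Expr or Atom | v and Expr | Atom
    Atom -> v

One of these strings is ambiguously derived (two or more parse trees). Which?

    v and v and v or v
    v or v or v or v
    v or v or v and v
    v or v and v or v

v and v and v or v: 7 trees
v or v or v or v: 1 tree
v or v or v and v: 1 tree
v or v and v or v: 1 tree

v and v and v or v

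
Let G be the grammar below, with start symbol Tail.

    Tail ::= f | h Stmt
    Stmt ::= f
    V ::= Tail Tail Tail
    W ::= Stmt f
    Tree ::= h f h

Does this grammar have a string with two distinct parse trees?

Unambiguous

(V, W, Tree are unreachable from Tail, so their rules don't affect L(Tail).) Restricted to the reachable nonterminals, every rule has the form A → t or A → t B, and no two rules for the same A share a first terminal. The grammar encodes a DFA — one run per string.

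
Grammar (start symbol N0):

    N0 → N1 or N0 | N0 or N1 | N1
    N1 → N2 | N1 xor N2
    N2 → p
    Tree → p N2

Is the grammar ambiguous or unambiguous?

Ambiguous

Witness: p or p

Derivation 1: N0 ⇒ N1 or N0 ⇒ N2 or N0 ⇒ p or N0 ⇒ p or N1 ⇒ p or N2 ⇒ p or p
Derivation 2: N0 ⇒ N0 or N1 ⇒ N1 or N1 ⇒ N2 or N1 ⇒ p or N1 ⇒ p or N2 ⇒ p or p

Two distinct leftmost derivations for the same string.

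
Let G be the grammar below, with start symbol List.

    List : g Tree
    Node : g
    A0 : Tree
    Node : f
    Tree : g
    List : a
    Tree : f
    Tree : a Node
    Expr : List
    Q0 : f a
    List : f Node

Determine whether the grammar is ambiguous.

(Q0, A0, Expr are unreachable from List, so their rules don't affect L(List).) Each reachable nonterminal has at most one production per leading terminal, and all productions are right-linear; the derivation is determined token-by-token.

Unambiguous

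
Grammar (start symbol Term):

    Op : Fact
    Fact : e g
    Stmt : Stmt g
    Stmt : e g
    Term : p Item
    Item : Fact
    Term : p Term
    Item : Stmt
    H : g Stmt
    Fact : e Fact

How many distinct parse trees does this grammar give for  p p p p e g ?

2

Parse trees for p p p p e g:
  [Term p [Term p [Term p [Term p [Item [Fact e g]]]]]]
  [Term p [Term p [Term p [Term p [Item [Stmt e g]]]]]]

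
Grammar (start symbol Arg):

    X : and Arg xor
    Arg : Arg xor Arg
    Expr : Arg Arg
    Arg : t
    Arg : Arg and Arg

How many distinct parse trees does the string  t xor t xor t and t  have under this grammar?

Parse trees for t xor t xor t and t:
  [Arg [Arg t] xor [Arg [Arg t] xor [Arg [Arg t] and [Arg t]]]]
  [Arg [Arg t] xor [Arg [Arg [Arg t] xor [Arg t]] and [Arg t]]]
  [Arg [Arg [Arg t] xor [Arg t]] xor [Arg [Arg t] and [Arg t]]]
  [Arg [Arg [Arg t] xor [Arg [Arg t] xor [Arg t]]] and [Arg t]]
  [Arg [Arg [Arg [Arg t] xor [Arg t]] xor [Arg t]] and [Arg t]]

5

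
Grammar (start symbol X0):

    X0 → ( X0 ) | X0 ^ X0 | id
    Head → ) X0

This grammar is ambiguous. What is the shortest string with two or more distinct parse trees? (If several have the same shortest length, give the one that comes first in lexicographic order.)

id ^ id ^ id

length 1: no string has ≥2 trees
length 3: no string has ≥2 trees
length 5: id ^ id ^ id has 2 parse trees

Two derivations of id ^ id ^ id:
  X0 ⇒ X0 ^ X0 ⇒ X0 ^ X0 ^ X0 ⇒ id ^ X0 ^ X0 ⇒ id ^ id ^ X0 ⇒ id ^ id ^ id
  X0 ⇒ X0 ^ X0 ⇒ id ^ X0 ⇒ id ^ X0 ^ X0 ⇒ id ^ id ^ X0 ⇒ id ^ id ^ id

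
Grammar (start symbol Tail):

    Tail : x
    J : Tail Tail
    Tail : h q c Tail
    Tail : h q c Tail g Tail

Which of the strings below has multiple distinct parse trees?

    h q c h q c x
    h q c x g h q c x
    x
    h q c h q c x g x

h q c h q c x: 1 tree
h q c x g h q c x: 1 tree
x: 1 tree
h q c h q c x g x: 2 trees

h q c h q c x g x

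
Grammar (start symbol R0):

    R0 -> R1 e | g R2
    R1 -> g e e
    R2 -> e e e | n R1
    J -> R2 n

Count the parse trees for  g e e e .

Parse trees for g e e e:
  [R0 [R1 g e e] e]
  [R0 g [R2 e e e]]

2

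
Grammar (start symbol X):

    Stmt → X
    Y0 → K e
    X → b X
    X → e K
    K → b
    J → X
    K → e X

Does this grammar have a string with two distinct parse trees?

(Y0, Stmt, J are unreachable from X, so their rules don't affect L(X).) Restricted to the reachable nonterminals, every rule has the form A → t or A → t B, and no two rules for the same A share a first terminal. The grammar encodes a DFA — one run per string.

Unambiguous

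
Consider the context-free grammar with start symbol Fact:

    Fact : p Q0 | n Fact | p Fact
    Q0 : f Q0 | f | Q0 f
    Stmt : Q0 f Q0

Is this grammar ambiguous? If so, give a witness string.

Ambiguous

Witness: p f f

Derivation 1: Fact ⇒ p Q0 ⇒ p f Q0 ⇒ p f f
Derivation 2: Fact ⇒ p Q0 ⇒ p Q0 f ⇒ p f f

Two distinct leftmost derivations for the same string.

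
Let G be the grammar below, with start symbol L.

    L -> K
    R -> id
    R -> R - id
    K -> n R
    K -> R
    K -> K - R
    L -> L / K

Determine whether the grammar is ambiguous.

Ambiguous

Witness: id - id

Derivation 1: L ⇒ K ⇒ R ⇒ R - id ⇒ id - id
Derivation 2: L ⇒ K ⇒ K - R ⇒ R - R ⇒ id - R ⇒ id - id

Two distinct leftmost derivations for the same string.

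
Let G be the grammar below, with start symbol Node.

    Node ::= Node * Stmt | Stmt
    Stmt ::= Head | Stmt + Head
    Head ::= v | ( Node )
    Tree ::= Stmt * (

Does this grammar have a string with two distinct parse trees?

(Tree is unreachable from Node, so its rules don't affect L(Node).) This is a standard precedence ladder (Node over Stmt over Head), with each level left-recursive on its own operator ('*' at Node, '+' at Stmt). That structure is LR(1), hence unambiguous.

Unambiguous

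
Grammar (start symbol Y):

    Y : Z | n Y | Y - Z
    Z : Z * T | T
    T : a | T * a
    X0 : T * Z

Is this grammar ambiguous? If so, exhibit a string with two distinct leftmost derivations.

Ambiguous

Witness: a * a

Derivation 1: Y ⇒ Z ⇒ Z * T ⇒ T * T ⇒ a * T ⇒ a * a
Derivation 2: Y ⇒ Z ⇒ T ⇒ T * a ⇒ a * a

Two distinct leftmost derivations for the same string.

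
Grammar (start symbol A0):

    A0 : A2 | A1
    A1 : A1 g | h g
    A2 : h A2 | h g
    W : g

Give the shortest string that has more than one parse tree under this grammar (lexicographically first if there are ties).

length 2: h g has 2 parse trees

Two derivations of h g:
  A0 ⇒ A2 ⇒ h g
  A0 ⇒ A1 ⇒ h g

h g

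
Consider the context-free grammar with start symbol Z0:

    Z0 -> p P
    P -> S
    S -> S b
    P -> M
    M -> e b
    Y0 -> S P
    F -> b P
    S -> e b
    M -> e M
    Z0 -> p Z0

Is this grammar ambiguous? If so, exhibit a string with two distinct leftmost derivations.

Witness: p e b

Derivation 1: Z0 ⇒ p P ⇒ p S ⇒ p e b
Derivation 2: Z0 ⇒ p P ⇒ p M ⇒ p e b

Two distinct leftmost derivations for the same string.

Ambiguous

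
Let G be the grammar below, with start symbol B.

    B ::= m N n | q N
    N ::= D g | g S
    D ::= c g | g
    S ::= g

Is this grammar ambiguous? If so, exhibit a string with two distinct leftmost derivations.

Ambiguous

Witness: q g g

Derivation 1: B ⇒ q N ⇒ q D g ⇒ q g g
Derivation 2: B ⇒ q N ⇒ q g S ⇒ q g g

Two distinct leftmost derivations for the same string.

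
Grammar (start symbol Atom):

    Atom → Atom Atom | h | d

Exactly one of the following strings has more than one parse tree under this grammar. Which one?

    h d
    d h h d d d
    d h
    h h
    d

d h h d d d

h d: 1 tree
d h h d d d: 42 trees
d h: 1 tree
h h: 1 tree
d: 1 tree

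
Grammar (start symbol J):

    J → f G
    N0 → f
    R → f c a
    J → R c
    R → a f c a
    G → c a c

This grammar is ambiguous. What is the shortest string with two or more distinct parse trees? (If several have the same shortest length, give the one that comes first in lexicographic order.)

length 4: f c a c has 2 parse trees

Two derivations of f c a c:
  J ⇒ f G ⇒ f c a c
  J ⇒ R c ⇒ f c a c

f c a c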